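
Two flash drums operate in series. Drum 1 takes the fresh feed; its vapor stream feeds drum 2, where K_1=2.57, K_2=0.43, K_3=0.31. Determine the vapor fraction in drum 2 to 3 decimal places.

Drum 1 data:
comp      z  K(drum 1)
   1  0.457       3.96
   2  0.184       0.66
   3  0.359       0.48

Drum 1:
Rachford–Rice: g(ψ₁) = Σ zᵢ(Kᵢ−1)/(1+ψ₁(Kᵢ−1)) = 0.
g(0) = ΣzᵢKᵢ − 1 = 1.103 and g(1) = 1 − Σzᵢ/Kᵢ = -0.142, so a root lies in (0, 1).
Newton iteration, ψ₁⁰ = 0.46:
  ψ₁ = 0.460: g = 0.2533, g' = -0.916 → ψ₁ = 0.737
  ψ₁ = 0.737: g = 0.0393, g' = -0.689 → ψ₁ = 0.794
Converged at ψ₁ = 0.794.
Drum-1 compositions:
  1: x = 0.136, y = 0.540
  2: x = 0.252, y = 0.166
  3: x = 0.612, y = 0.294
Drum-2 feed = drum-1 vapor: z₂ = (0.5401, 0.1664, 0.2935).
Drum 2:
Let ψ₂ = V/F and solve Σ zᵢ(Kᵢ−1)/(1+ψ₂(Kᵢ−1)) = 0.
g(0) = ΣzᵢKᵢ − 1 = 0.551 and g(1) = 1 − Σzᵢ/Kᵢ = -0.544, so a root lies in (0, 1).
Iterate (Newton) starting at ψ₂ = 0.57:
  ψ₂ = 0.570: g = -0.0268, g' = -0.869 → ψ₂ = 0.539
Converged at ψ₂ = 0.539.
  1: x = 0.293, y = 0.752
  2: x = 0.240, y = 0.103
  3: x = 0.467, y = 0.145

V/F (drum 2) = 0.539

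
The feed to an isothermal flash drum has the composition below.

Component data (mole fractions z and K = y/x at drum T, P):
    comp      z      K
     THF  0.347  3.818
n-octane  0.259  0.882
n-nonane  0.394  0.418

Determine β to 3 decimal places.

Newton iteration, β⁰ = 0.53:
  β = 0.530: g = 0.0280, g' = -0.726 → β = 0.568
  β = 0.568: g = 0.0004, g' = -0.709 → β = 0.569
Converged at β = 0.569.

β = 0.569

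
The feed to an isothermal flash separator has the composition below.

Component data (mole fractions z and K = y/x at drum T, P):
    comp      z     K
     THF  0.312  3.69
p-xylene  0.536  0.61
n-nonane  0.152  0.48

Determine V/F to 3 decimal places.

V/F = 0.486

Material balance + equilibrium reduce to Σ zᵢ(Kᵢ−1)/(1+V/F(Kᵢ−1)) = 0.
Check two-phase: ΣzᵢKᵢ = 1.551 > 1 and Σzᵢ/Kᵢ = 1.280 > 1, so g(0) = 0.551 > 0 and g(1) = -0.280 < 0.
Iterate (Newton) starting at V/F = 0.59:
  V/F = 0.590: g = -0.0611, g' = -0.560 → V/F = 0.481
  V/F = 0.481: g = 0.0032, g' = -0.626 → V/F = 0.486
Converged at V/F = 0.486.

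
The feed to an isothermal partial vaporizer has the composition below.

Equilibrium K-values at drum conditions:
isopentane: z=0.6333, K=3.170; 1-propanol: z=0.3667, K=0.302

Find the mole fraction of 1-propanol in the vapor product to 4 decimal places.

Rachford–Rice: g(ψ) = Σ zᵢ(Kᵢ−1)/(1+ψ(Kᵢ−1)) = 0.
Check two-phase: ΣzᵢKᵢ = 2.1183 > 1 and Σzᵢ/Kᵢ = 1.4140 > 1, so g(0) = 1.1183 > 0 and g(1) = -0.4140 < 0.
Binary case is linear: z₁(K₁−1)(1+ψ(K₂−1)) + z₂(K₂−1)(1+ψ(K₁−1)) = 0
⇒ ψ = [z₁(K₁−1)+z₂(K₂−1)] / [−(K₁−1)(K₂−1)] = 1.11830/1.51466 = 0.7383
Compositions from xᵢ = zᵢ/(1+ψ(Kᵢ−1)), yᵢ = Kᵢxᵢ:
  isopentane: x = 0.2434, y = 0.7715
  1-propanol: x = 0.7566, y = 0.2285

y_1-propanol = 0.2285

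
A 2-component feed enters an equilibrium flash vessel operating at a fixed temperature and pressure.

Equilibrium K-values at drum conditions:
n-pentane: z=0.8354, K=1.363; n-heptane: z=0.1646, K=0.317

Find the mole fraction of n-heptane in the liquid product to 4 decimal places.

Material balance + equilibrium reduce to Σ zᵢ(Kᵢ−1)/(1+β(Kᵢ−1)) = 0.
g(0) = ΣzᵢKᵢ − 1 = 0.1908 and g(1) = 1 − Σzᵢ/Kᵢ = -0.1322, so a root lies in (0, 1).
Newton–Raphson from β = 0.66:
  β = 0.6600: g = 0.03995, g' = -0.3262 → β = 0.7825
  β = 0.7825: g = -0.00530, g' = -0.4210 → β = 0.7699
  β = 0.7699: g = -0.00008, g' = -0.4088 → β = 0.7697
Converged at β = 0.7697.
Compositions from xᵢ = zᵢ/(1+β(Kᵢ−1)), yᵢ = Kᵢxᵢ:
  n-pentane: x = 0.6530, y = 0.8900
  n-heptane: x = 0.3470, y = 0.1100

x_n-heptane = 0.3470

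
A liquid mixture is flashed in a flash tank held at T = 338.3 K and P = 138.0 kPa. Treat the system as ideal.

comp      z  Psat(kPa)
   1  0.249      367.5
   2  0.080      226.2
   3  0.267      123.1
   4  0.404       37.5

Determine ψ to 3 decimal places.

Raoult's law: Kᵢ = Pᵢˢᵃᵗ/P = Pᵢˢᵃᵗ/138.0.
  K_1 = 367.5/138.0 = 2.66304, K_2 = 226.2/138.0 = 1.63913, K_3 = 123.1/138.0 = 0.89203, K_4 = 37.5/138.0 = 0.27174
Newton iteration, ψ⁰ = 0.5:
  ψ = 0.500: g = -0.2283, g' = -0.757 → ψ = 0.199
  ψ = 0.199: g = -0.0167, g' = -0.711 → ψ = 0.175
Converged at ψ = 0.175.

ψ = 0.175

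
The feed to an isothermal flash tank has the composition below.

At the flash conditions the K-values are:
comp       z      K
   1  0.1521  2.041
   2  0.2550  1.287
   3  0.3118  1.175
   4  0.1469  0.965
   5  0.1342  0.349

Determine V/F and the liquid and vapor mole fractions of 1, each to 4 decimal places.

Material balance + equilibrium reduce to Σ zᵢ(Kᵢ−1)/(1+V/F(Kᵢ−1)) = 0.
Feasibility: ΣzᵢKᵢ = 1.1936, Σzᵢ/Kᵢ = 1.0748 — both > 1, two phases present.
Newton iteration, V/F⁰ = 0.5:
  V/F = 0.5000: g = 0.08355, g' = -0.2206 → V/F = 0.8787
  V/F = 0.8787: g = -0.02101, g' = -0.3762 → V/F = 0.8229
  V/F = 0.8229: g = -0.00127, g' = -0.3329 → V/F = 0.8191
  V/F = 0.8191: g = -0.00000, g' = -0.3303 → V/F = 0.8190
Converged at V/F = 0.8190.
Compositions from xᵢ = zᵢ/(1+V/F(Kᵢ−1)), yᵢ = Kᵢxᵢ:
  1: x = 0.0821, y = 0.1676
  2: x = 0.2065, y = 0.2657
  3: x = 0.2727, y = 0.3204
  4: x = 0.1512, y = 0.1459
  5: x = 0.2875, y = 0.1003

V/F = 0.8190, x_1 = 0.0821, y_1 = 0.1676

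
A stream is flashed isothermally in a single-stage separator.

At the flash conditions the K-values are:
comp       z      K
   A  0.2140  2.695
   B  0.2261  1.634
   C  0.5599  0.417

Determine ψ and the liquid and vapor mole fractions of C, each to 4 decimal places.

Newton iteration, ψ⁰ = 0.5:
  ψ = 0.5000: g = -0.15554, g' = -0.6116 → ψ = 0.2457
  ψ = 0.2457: g = -0.00088, g' = -0.6337 → ψ = 0.2443
Converged at ψ = 0.2443.
Compositions from xᵢ = zᵢ/(1+ψ(Kᵢ−1)), yᵢ = Kᵢxᵢ:
  A: x = 0.1513, y = 0.4078
  B: x = 0.1958, y = 0.3199
  C: x = 0.6529, y = 0.2723

ψ = 0.2443, x_C = 0.6529, y_C = 0.2723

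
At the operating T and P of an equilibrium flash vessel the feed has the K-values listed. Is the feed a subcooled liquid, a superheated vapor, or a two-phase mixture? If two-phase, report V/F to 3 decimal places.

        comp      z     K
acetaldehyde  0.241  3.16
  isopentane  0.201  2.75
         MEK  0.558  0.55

ΣzᵢKᵢ = 1.621; Σzᵢ/Kᵢ = 1.164.
Both exceed 1, so a two-phase solution exists.
Rachford–Rice: g(ψ) = Σ zᵢ(Kᵢ−1)/(1+ψ(Kᵢ−1)) = 0.
Iterate (Newton) starting at ψ = 0.44:
  ψ = 0.440: g = 0.1525, g' = -0.668 → ψ = 0.668
  ψ = 0.668: g = 0.0160, g' = -0.550 → ψ = 0.698
Converged at ψ = 0.698.

two-phase, V/F = 0.698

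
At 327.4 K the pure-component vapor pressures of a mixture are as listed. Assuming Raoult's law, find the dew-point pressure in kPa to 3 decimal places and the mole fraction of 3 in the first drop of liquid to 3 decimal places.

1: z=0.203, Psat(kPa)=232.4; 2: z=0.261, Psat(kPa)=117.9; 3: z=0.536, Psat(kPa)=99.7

At the dew point ψ → 1, so Σzᵢ/Kᵢ = 1 with Kᵢ = Pᵢˢᵃᵗ/P ⇒ 1/P = Σzᵢ/Pᵢˢᵃᵗ.
1/P = 0.203/232.4 + 0.261/117.9 + 0.536/99.7 = 0.008463 ⇒ P = 118.156 kPa
xᵢ = zᵢP/Pᵢˢᵃᵗ ⇒ x_3 = 0.536·118.156/99.7 = 0.635

Pdew = 118.156 kPa, x_3 = 0.635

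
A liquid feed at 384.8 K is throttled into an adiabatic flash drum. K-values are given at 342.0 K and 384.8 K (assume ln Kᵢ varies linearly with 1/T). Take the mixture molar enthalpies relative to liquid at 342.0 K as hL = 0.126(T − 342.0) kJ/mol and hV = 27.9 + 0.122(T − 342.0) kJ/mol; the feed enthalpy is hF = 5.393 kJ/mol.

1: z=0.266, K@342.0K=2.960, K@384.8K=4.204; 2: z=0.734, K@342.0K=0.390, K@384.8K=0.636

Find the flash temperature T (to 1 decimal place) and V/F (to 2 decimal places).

Adiabatic flash: solve Rachford–Rice at each trial T, then check hF = ψ·hV(T) + (1−ψ)·hL(T).
  T = 342.0 K: K = (2.960, 0.390), RR gives ψ = 0.062, H_out = 1.718 kJ/mol
  T = 384.8 K: K = (4.204, 0.636), RR gives ψ = 0.502, H_out = 19.304 kJ/mol
  T = 363.4 K: K = (3.564, 0.505), RR gives ψ = 0.251, H_out = 9.689 kJ/mol
  T = 352.7 K: K = (3.257, 0.446), RR gives ψ = 0.155, H_out = 5.657 kJ/mol
  T = 347.4 K: K = (3.109, 0.418), RR gives ψ = 0.109, H_out = 3.709 kJ/mol
  T = 350.0 K: K = (3.181, 0.431), RR gives ψ = 0.131, H_out = 4.664 kJ/mol
  T = 351.4 K: K = (3.221, 0.439), RR gives ψ = 0.143, H_out = 5.178 kJ/mol
Linear interpolation between T = 351.4 (H_out = 5.178) and T = 352.7 (H_out = 5.657) on hF = 5.393 gives T ≈ 352.0 K, at which ψ = 0.15.

T = 352.0 K, V/F = 0.15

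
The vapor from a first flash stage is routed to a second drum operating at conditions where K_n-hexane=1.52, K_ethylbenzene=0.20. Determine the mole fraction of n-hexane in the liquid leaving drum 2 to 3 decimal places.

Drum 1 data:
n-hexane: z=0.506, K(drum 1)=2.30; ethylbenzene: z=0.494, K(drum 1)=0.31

Drum 1:
Let ψ₁ = V/F and solve Σ zᵢ(Kᵢ−1)/(1+ψ₁(Kᵢ−1)) = 0.
Feasibility: ΣzᵢKᵢ = 1.317, Σzᵢ/Kᵢ = 1.814 — both > 1, two phases present.
Iterate (Newton) starting at ψ₁ = 0.5:
  ψ₁ = 0.500: g = -0.1217, g' = -0.862 → ψ₁ = 0.359
  ψ₁ = 0.359: g = -0.0045, g' = -0.813 → ψ₁ = 0.353
Converged at ψ₁ = 0.353.
Drum-1 compositions:
  n-hexane: x = 0.347, y = 0.797
  ethylbenzene: x = 0.653, y = 0.203
Drum-2 feed = drum-1 vapor: z₂ = (0.7975, 0.2025).
Drum 2:
Let ψ₂ = V/F and solve Σ zᵢ(Kᵢ−1)/(1+ψ₂(Kᵢ−1)) = 0.
Check two-phase: ΣzᵢKᵢ = 1.253 > 1 and Σzᵢ/Kᵢ = 1.537 > 1, so g(0) = 0.253 > 0 and g(1) = -0.537 < 0.
Binary case is linear: z₁(K₁−1)(1+ψ₂(K₂−1)) + z₂(K₂−1)(1+ψ₂(K₁−1)) = 0
⇒ ψ₂ = [z₁(K₁−1)+z₂(K₂−1)] / [−(K₁−1)(K₂−1)] = 0.2527/0.4160 = 0.607
  n-hexane: x = 0.606, y = 0.921
  ethylbenzene: x = 0.394, y = 0.079

x_n-hexane (drum 2) = 0.606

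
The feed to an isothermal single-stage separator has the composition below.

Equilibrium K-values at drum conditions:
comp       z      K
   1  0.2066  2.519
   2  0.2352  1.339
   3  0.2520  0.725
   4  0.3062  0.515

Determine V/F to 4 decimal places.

V/F = 0.4098

Newton iteration, V/F⁰ = 0.59:
  V/F = 0.5900: g = -0.05881, g' = -0.3198 → V/F = 0.4061
  V/F = 0.4061: g = 0.00123, g' = -0.3391 → V/F = 0.4097
Converged at V/F = 0.4098.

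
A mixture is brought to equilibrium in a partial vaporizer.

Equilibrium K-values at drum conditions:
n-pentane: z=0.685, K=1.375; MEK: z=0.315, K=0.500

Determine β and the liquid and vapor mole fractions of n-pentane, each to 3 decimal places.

β = 0.530, x_n-pentane = 0.571, y_n-pentane = 0.786

Rachford–Rice: g(β) = Σ zᵢ(Kᵢ−1)/(1+β(Kᵢ−1)) = 0.
g(0) = ΣzᵢKᵢ − 1 = 0.099 and g(1) = 1 − Σzᵢ/Kᵢ = -0.128, so a root lies in (0, 1).
Binary case is linear: z₁(K₁−1)(1+β(K₂−1)) + z₂(K₂−1)(1+β(K₁−1)) = 0
⇒ β = [z₁(K₁−1)+z₂(K₂−1)] / [−(K₁−1)(K₂−1)] = 0.0994/0.1875 = 0.530
Compositions from xᵢ = zᵢ/(1+β(Kᵢ−1)), yᵢ = Kᵢxᵢ:
  n-pentane: x = 0.571, y = 0.786
  MEK: x = 0.429, y = 0.214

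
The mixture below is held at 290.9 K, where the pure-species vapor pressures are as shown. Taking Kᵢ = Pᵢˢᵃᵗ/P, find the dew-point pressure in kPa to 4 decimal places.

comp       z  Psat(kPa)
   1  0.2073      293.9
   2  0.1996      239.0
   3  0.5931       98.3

Pdew = 132.0296 kPa

At the dew point ψ → 1, so Σzᵢ/Kᵢ = 1 with Kᵢ = Pᵢˢᵃᵗ/P ⇒ 1/P = Σzᵢ/Pᵢˢᵃᵗ.
1/P = 0.2073/293.9 + 0.1996/239.0 + 0.5931/98.3 = 0.0075741 ⇒ P = 132.0296 kPa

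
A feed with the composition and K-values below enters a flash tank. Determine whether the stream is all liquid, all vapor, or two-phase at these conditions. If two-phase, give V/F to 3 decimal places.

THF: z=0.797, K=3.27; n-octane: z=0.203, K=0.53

all vapor

ΣzᵢKᵢ = 2.714; Σzᵢ/Kᵢ = 0.627.
Since Σzᵢ/Kᵢ < 1 the mixture is above its dew point — single vapor phase.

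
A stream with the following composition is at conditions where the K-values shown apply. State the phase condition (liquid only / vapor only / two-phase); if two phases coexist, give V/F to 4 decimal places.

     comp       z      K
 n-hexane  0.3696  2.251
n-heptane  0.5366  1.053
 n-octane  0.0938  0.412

ΣzᵢKᵢ = 1.4357; Σzᵢ/Kᵢ = 0.9015.
Since Σzᵢ/Kᵢ < 1 the mixture is above its dew point — single vapor phase.

vapor only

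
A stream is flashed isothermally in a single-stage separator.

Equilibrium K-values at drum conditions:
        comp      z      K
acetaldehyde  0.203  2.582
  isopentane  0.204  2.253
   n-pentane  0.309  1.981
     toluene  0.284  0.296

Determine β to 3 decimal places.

β = 0.781

Iterate (Newton) starting at β = 0.69:
  β = 0.690: g = 0.0826, g' = -0.846 → β = 0.788
  β = 0.788: g = -0.0061, g' = -0.986 → β = 0.781
Converged at β = 0.781.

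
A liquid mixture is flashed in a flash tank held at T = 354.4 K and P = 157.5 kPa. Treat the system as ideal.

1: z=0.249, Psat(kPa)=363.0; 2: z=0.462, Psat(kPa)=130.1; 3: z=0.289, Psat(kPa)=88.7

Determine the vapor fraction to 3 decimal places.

ψ = 0.311

Raoult's law: Kᵢ = Pᵢˢᵃᵗ/P = Pᵢˢᵃᵗ/157.5.
  K_1 = 363.0/157.5 = 2.30476, K_2 = 130.1/157.5 = 0.82603, K_3 = 88.7/157.5 = 0.56317
Rachford–Rice: g(ψ) = Σ zᵢ(Kᵢ−1)/(1+ψ(Kᵢ−1)) = 0.
Feasibility: ΣzᵢKᵢ = 1.118, Σzᵢ/Kᵢ = 1.181 — both > 1, two phases present.
Newton–Raphson from ψ = 0.47:
  ψ = 0.470: g = -0.0450, g' = -0.267 → ψ = 0.301
  ψ = 0.301: g = 0.0030, g' = -0.307 → ψ = 0.311
Converged at ψ = 0.311.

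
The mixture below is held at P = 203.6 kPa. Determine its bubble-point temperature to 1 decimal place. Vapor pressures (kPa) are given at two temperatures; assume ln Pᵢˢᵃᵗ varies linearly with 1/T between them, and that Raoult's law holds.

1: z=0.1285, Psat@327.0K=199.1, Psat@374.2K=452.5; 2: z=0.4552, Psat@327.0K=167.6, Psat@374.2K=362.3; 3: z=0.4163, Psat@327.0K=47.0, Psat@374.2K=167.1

Bubble-point temperature: ΣzᵢPᵢˢᵃᵗ(T) = P. Interpolate ln Pᵢˢᵃᵗ = aᵢ + bᵢ/T.
  T = 327.0 K: ΣzᵢPᵢˢᵃᵗ = 121.44 kPa
  T = 374.2 K: ΣzᵢPᵢˢᵃᵗ = 292.63 kPa
  T = 350.6 K: ΣzᵢPᵢˢᵃᵗ = 193.27 kPa
  T = 362.4 K: ΣzᵢPᵢˢᵃᵗ = 239.16 kPa
  T = 356.5 K: ΣzᵢPᵢˢᵃᵗ = 215.31 kPa
  T = 353.6 K: ΣzᵢPᵢˢᵃᵗ = 204.26 kPa
  T = 352.1 K: ΣzᵢPᵢˢᵃᵗ = 198.71 kPa
Interpolating between 352.1 K and 353.6 K gives T ≈ 353.4 K.

T = 353.4 K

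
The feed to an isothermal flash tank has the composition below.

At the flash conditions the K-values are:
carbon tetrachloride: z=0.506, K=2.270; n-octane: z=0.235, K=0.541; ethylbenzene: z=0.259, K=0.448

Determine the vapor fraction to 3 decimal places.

Let ψ = V/F and solve Σ zᵢ(Kᵢ−1)/(1+ψ(Kᵢ−1)) = 0.
Feasibility: ΣzᵢKᵢ = 1.392, Σzᵢ/Kᵢ = 1.235 — both > 1, two phases present.
Newton iteration, ψ⁰ = 0.34:
  ψ = 0.340: g = 0.1450, g' = -0.587 → ψ = 0.587
  ψ = 0.587: g = 0.0090, g' = -0.533 → ψ = 0.604
Converged at ψ = 0.604.

ψ = 0.604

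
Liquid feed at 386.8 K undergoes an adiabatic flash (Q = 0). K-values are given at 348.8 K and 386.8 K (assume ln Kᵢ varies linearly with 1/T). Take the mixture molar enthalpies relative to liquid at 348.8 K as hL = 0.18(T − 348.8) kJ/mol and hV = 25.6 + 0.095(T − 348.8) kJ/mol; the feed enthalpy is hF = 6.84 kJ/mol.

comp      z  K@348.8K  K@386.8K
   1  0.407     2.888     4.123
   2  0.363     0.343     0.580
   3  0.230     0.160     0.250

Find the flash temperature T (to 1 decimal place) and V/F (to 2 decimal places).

T = 350.5 K, V/F = 0.26

Adiabatic flash: solve Rachford–Rice at each trial T, then check hF = ψ·hV(T) + (1−ψ)·hL(T).
  T = 348.8 K: K = (2.888, 0.343, 0.160), RR gives ψ = 0.243, H_out = 6.225 kJ/mol
  T = 386.8 K: K = (4.123, 0.580, 0.250), RR gives ψ = 0.526, H_out = 18.615 kJ/mol
  T = 367.8 K: K = (3.483, 0.452, 0.202), RR gives ψ = 0.385, H_out = 12.650 kJ/mol
  T = 358.3 K: K = (3.179, 0.395, 0.180), RR gives ψ = 0.316, H_out = 9.534 kJ/mol
  T = 353.6 K: K = (3.034, 0.369, 0.170), RR gives ψ = 0.280, H_out = 7.928 kJ/mol
  T = 351.2 K: K = (2.960, 0.356, 0.165), RR gives ψ = 0.262, H_out = 7.085 kJ/mol
Linear interpolation between T = 348.8 (H_out = 6.225) and T = 351.2 (H_out = 7.085) on hF = 6.84 gives T ≈ 350.5 K, at which ψ = 0.26.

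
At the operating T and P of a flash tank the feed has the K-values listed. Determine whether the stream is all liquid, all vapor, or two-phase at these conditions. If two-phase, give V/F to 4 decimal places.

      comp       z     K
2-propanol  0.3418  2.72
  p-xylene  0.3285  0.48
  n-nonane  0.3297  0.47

two-phase, V/F = 0.2684

ΣzᵢKᵢ = 1.2423; Σzᵢ/Kᵢ = 1.5115.
Both exceed 1, so a two-phase solution exists.
Iterate (Newton) starting at ψ = 0.55:
  ψ = 0.5500: g = -0.18377, g' = -0.6258 → ψ = 0.2563
  ψ = 0.2563: g = 0.00872, g' = -0.7293 → ψ = 0.2683
  ψ = 0.2683: g = 0.00006, g' = -0.7193 → ψ = 0.2684
Converged at ψ = 0.2684.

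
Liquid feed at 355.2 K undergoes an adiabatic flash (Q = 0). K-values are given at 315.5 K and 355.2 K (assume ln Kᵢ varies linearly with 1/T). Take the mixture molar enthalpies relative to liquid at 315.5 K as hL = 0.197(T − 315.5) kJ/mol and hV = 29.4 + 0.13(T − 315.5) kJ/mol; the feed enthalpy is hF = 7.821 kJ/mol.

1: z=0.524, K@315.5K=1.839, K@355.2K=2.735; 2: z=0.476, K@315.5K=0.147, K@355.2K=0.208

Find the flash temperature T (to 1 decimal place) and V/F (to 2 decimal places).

Adiabatic flash: solve Rachford–Rice at each trial T, then check hF = ψ·hV(T) + (1−ψ)·hL(T).
  T = 315.5 K: K = (1.839, 0.147), RR gives ψ = 0.047, H_out = 1.381 kJ/mol
  T = 355.2 K: K = (2.735, 0.208), RR gives ψ = 0.387, H_out = 18.176 kJ/mol
  T = 335.4 K: K = (2.270, 0.177), RR gives ψ = 0.262, H_out = 11.268 kJ/mol
  T = 325.4 K: K = (2.049, 0.162), RR gives ψ = 0.171, H_out = 6.868 kJ/mol
  T = 330.4 K: K = (2.158, 0.169), RR gives ψ = 0.220, H_out = 9.176 kJ/mol
  T = 327.9 K: K = (2.103, 0.165), RR gives ψ = 0.196, H_out = 8.053 kJ/mol
  T = 326.6 K: K = (2.075, 0.163), RR gives ψ = 0.183, H_out = 7.445 kJ/mol
Linear interpolation between T = 326.6 (H_out = 7.445) and T = 327.9 (H_out = 8.053) on hF = 7.821 gives T ≈ 327.4 K, at which ψ = 0.19.

T = 327.4 K, V/F = 0.19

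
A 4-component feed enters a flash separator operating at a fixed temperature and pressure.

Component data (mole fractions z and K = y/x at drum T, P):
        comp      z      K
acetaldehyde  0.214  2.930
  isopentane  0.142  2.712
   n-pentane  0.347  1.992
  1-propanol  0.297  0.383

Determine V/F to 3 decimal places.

V/F = 0.919

Material balance + equilibrium reduce to Σ zᵢ(Kᵢ−1)/(1+V/F(Kᵢ−1)) = 0.
Feasibility: ΣzᵢKᵢ = 1.817, Σzᵢ/Kᵢ = 1.075 — both > 1, two phases present.
Iterate (Newton) starting at V/F = 0.5:
  V/F = 0.500: g = 0.3063, g' = -0.716 → V/F = 0.928
  V/F = 0.928: g = -0.0072, g' = -0.875 → V/F = 0.919
Converged at V/F = 0.919.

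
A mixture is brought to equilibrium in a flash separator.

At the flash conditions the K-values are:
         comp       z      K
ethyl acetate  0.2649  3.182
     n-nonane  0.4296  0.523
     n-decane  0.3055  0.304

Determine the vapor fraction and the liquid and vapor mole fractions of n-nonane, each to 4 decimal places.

ψ = 0.1281, x_n-nonane = 0.4576, y_n-nonane = 0.2393

Let ψ = V/F and solve Σ zᵢ(Kᵢ−1)/(1+ψ(Kᵢ−1)) = 0.
Check two-phase: ΣzᵢKᵢ = 1.1605 > 1 and Σzᵢ/Kᵢ = 1.9096 > 1, so g(0) = 0.1605 > 0 and g(1) = -0.9096 < 0.
Newton–Raphson from ψ = 0.48:
  ψ = 0.4800: g = -0.30275, g' = -0.7990 → ψ = 0.1011
  ψ = 0.1011: g = 0.02952, g' = -1.1257 → ψ = 0.1273
  ψ = 0.1273: g = 0.00087, g' = -1.0614 → ψ = 0.1281
Converged at ψ = 0.1281.
Compositions from xᵢ = zᵢ/(1+ψ(Kᵢ−1)), yᵢ = Kᵢxᵢ:
  ethyl acetate: x = 0.2070, y = 0.6587
  n-nonane: x = 0.4576, y = 0.2393
  n-decane: x = 0.3354, y = 0.1020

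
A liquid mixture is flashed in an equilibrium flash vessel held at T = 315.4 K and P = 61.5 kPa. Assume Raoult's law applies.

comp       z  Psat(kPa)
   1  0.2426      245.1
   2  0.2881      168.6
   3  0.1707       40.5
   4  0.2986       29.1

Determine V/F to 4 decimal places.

Raoult's law: Kᵢ = Pᵢˢᵃᵗ/P = Pᵢˢᵃᵗ/61.5.
  K_1 = 245.1/61.5 = 3.985366, K_2 = 168.6/61.5 = 2.741463, K_3 = 40.5/61.5 = 0.658537, K_4 = 29.1/61.5 = 0.473171
Rachford–Rice: g(V/F) = Σ zᵢ(Kᵢ−1)/(1+V/F(Kᵢ−1)) = 0.
Check two-phase: ΣzᵢKᵢ = 2.0104 > 1 and Σzᵢ/Kᵢ = 1.0562 > 1, so g(0) = 1.0104 > 0 and g(1) = -0.0562 < 0.
Iterate (Newton) starting at V/F = 0.5:
  V/F = 0.5000: g = 0.27489, g' = -0.7793 → V/F = 0.8527
  V/F = 0.8527: g = 0.03831, g' = -0.6263 → V/F = 0.9139
  V/F = 0.9139: g = -0.00024, g' = -0.6359 → V/F = 0.9135
Converged at V/F = 0.9135.

V/F = 0.9135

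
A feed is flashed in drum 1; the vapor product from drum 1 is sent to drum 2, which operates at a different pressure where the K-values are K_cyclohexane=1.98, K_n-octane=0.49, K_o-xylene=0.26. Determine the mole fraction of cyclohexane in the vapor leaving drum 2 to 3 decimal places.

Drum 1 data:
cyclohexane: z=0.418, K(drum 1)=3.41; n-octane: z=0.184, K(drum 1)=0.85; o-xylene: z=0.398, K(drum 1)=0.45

Drum 1:
Let ψ₁ = V/F and solve Σ zᵢ(Kᵢ−1)/(1+ψ₁(Kᵢ−1)) = 0.
g(0) = ΣzᵢKᵢ − 1 = 0.761 and g(1) = 1 − Σzᵢ/Kᵢ = -0.223, so a root lies in (0, 1).
Newton–Raphson from ψ₁ = 0.5:
  ψ₁ = 0.500: g = 0.1251, g' = -0.733 → ψ₁ = 0.671
  ψ₁ = 0.671: g = 0.0076, g' = -0.662 → ψ₁ = 0.682
Converged at ψ₁ = 0.682.
Drum-1 compositions:
  cyclohexane: x = 0.158, y = 0.539
  n-octane: x = 0.205, y = 0.174
  o-xylene: x = 0.637, y = 0.287
Drum-2 feed = drum-1 vapor: z₂ = (0.5392, 0.1742, 0.2866).
Drum 2:
Material balance + equilibrium reduce to Σ zᵢ(Kᵢ−1)/(1+ψ₂(Kᵢ−1)) = 0.
Check two-phase: ΣzᵢKᵢ = 1.227 > 1 and Σzᵢ/Kᵢ = 1.730 > 1, so g(0) = 0.227 > 0 and g(1) = -0.730 < 0.
Iterate (Newton) starting at ψ₂ = 0.5:
  ψ₂ = 0.500: g = -0.1013, g' = -0.710 → ψ₂ = 0.357
  ψ₂ = 0.357: g = -0.0057, g' = -0.642 → ψ₂ = 0.349
Converged at ψ₂ = 0.349.
  cyclohexane: x = 0.402, y = 0.796
  n-octane: x = 0.212, y = 0.104
  o-xylene: x = 0.386, y = 0.100

y_cyclohexane (drum 2) = 0.796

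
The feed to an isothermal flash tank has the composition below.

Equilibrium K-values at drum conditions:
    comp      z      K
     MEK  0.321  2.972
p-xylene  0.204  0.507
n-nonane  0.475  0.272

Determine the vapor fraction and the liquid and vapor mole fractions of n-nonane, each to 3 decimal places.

ψ = 0.143, x_n-nonane = 0.530, y_n-nonane = 0.144

Rachford–Rice: g(ψ) = Σ zᵢ(Kᵢ−1)/(1+ψ(Kᵢ−1)) = 0.
Check two-phase: ΣzᵢKᵢ = 1.187 > 1 and Σzᵢ/Kᵢ = 2.257 > 1, so g(0) = 0.187 > 0 and g(1) = -1.257 < 0.
Newton–Raphson from ψ = 0.5:
  ψ = 0.500: g = -0.3584, g' = -1.026 → ψ = 0.151
  ψ = 0.151: g = -0.0091, g' = -1.117 → ψ = 0.143
Converged at ψ = 0.143.
Compositions from xᵢ = zᵢ/(1+ψ(Kᵢ−1)), yᵢ = Kᵢxᵢ:
  MEK: x = 0.251, y = 0.745
  p-xylene: x = 0.219, y = 0.111
  n-nonane: x = 0.530, y = 0.144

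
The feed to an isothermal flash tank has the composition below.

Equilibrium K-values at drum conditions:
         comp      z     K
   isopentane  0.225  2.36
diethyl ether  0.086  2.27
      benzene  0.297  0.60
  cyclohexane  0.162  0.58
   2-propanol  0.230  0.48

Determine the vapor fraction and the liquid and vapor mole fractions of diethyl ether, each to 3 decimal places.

Rachford–Rice: g(ψ) = Σ zᵢ(Kᵢ−1)/(1+ψ(Kᵢ−1)) = 0.
Feasibility: ΣzᵢKᵢ = 1.109, Σzᵢ/Kᵢ = 1.387 — both > 1, two phases present.
Newton–Raphson from ψ = 0.45:
  ψ = 0.450: g = -0.1256, g' = -0.436 → ψ = 0.162
  ψ = 0.162: g = 0.0106, g' = -0.536 → ψ = 0.182
Converged at ψ = 0.182.
Compositions from xᵢ = zᵢ/(1+ψ(Kᵢ−1)), yᵢ = Kᵢxᵢ:
  isopentane: x = 0.180, y = 0.426
  diethyl ether: x = 0.070, y = 0.159
  benzene: x = 0.320, y = 0.192
  cyclohexane: x = 0.175, y = 0.102
  2-propanol: x = 0.254, y = 0.122

ψ = 0.182, x_diethyl ether = 0.070, y_diethyl ether = 0.159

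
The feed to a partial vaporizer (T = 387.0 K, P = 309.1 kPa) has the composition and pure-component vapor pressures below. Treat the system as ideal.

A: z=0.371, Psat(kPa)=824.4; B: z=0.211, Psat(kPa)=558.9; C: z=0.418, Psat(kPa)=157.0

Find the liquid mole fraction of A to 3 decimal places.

x_A = 0.153

Raoult's law: Kᵢ = Pᵢˢᵃᵗ/P = Pᵢˢᵃᵗ/309.1.
  K_A = 824.4/309.1 = 2.66710, K_B = 558.9/309.1 = 1.80815, K_C = 157.0/309.1 = 0.50793
Newton–Raphson from ψ = 0.39:
  ψ = 0.390: g = 0.2499, g' = -0.613 → ψ = 0.798
  ψ = 0.798: g = 0.0307, g' = -0.515 → ψ = 0.857
  ψ = 0.857: g = -0.0003, g' = -0.526 → ψ = 0.856
Converged at ψ = 0.856.
Compositions from xᵢ = zᵢ/(1+ψ(Kᵢ−1)), yᵢ = Kᵢxᵢ:
  A: x = 0.153, y = 0.408
  B: x = 0.125, y = 0.225
  C: x = 0.722, y = 0.367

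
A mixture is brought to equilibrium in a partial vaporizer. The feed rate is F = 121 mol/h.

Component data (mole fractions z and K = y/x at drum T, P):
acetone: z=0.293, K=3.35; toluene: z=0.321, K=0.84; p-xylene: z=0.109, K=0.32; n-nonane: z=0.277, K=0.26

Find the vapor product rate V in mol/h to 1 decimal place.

Let ψ = V/F and solve Σ zᵢ(Kᵢ−1)/(1+ψ(Kᵢ−1)) = 0.
Check two-phase: ΣzᵢKᵢ = 1.358 > 1 and Σzᵢ/Kᵢ = 1.876 > 1, so g(0) = 0.358 > 0 and g(1) = -0.876 < 0.
Newton–Raphson from ψ = 0.5:
  ψ = 0.500: g = -0.1769, g' = -0.850 → ψ = 0.292
  ψ = 0.292: g = 0.0007, g' = -0.904 → ψ = 0.293
Converged at ψ = 0.293.
Then V = ψ·F = 0.2926·121 = 35.4 mol/h and L = F − V = 85.6 mol/h.

V = 35.4 mol/h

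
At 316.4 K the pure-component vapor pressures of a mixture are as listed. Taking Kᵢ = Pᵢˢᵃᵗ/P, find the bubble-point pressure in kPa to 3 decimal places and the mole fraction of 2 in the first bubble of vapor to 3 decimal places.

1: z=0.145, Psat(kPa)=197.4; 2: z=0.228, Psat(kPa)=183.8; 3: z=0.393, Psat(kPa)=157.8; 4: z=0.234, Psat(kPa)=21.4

Pbub = 137.552 kPa, y_2 = 0.305

At the bubble point ψ → 0, so ΣzᵢKᵢ = 1 with Kᵢ = Pᵢˢᵃᵗ/P ⇒ P = ΣzᵢPᵢˢᵃᵗ.
P = 0.145·197.4 + 0.228·183.8 + 0.393·157.8 + 0.234·21.4 = 137.552 kPa
yᵢ = zᵢPᵢˢᵃᵗ/P ⇒ y_2 = 0.228·183.8/137.552 = 0.305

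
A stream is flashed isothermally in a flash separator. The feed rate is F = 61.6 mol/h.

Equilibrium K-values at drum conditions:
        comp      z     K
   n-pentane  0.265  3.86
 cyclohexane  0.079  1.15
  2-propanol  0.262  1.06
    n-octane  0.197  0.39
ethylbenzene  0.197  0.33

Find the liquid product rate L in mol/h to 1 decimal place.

Material balance + equilibrium reduce to Σ zᵢ(Kᵢ−1)/(1+V/F(Kᵢ−1)) = 0.
g(0) = ΣzᵢKᵢ − 1 = 0.533 and g(1) = 1 − Σzᵢ/Kᵢ = -0.487, so a root lies in (0, 1).
Iterate (Newton) starting at V/F = 0.33:
  V/F = 0.330: g = 0.0967, g' = -0.837 → V/F = 0.446
  V/F = 0.446: g = 0.0065, g' = -0.739 → V/F = 0.454
Converged at V/F = 0.454.
Then V = V/F·F = 0.4543·61.6 = 28.0 mol/h and L = F − V = 33.6 mol/h.

L = 33.6 mol/h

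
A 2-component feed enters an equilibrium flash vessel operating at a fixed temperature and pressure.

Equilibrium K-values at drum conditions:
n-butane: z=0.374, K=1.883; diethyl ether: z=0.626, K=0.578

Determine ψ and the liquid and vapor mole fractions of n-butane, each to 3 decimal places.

Binary case is linear: z₁(K₁−1)(1+ψ(K₂−1)) + z₂(K₂−1)(1+ψ(K₁−1)) = 0
⇒ ψ = [z₁(K₁−1)+z₂(K₂−1)] / [−(K₁−1)(K₂−1)] = 0.0661/0.3726 = 0.177
Compositions from xᵢ = zᵢ/(1+ψ(Kᵢ−1)), yᵢ = Kᵢxᵢ:
  n-butane: x = 0.323, y = 0.609
  diethyl ether: x = 0.677, y = 0.391

ψ = 0.177, x_n-butane = 0.323, y_n-butane = 0.609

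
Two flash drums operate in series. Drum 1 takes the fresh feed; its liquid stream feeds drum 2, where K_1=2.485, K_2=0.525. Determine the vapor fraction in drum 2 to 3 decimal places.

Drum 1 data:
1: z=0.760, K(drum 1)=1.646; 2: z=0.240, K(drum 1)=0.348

V/F (drum 2) = 0.722

Drum 1:
Newton–Raphson from ψ₁ = 0.46:
  ψ₁ = 0.460: g = 0.1550, g' = -0.397 → ψ₁ = 0.851
  ψ₁ = 0.851: g = -0.0345, g' = -0.646 → ψ₁ = 0.797
  ψ₁ = 0.797: g = -0.0018, g' = -0.581 → ψ₁ = 0.794
Converged at ψ₁ = 0.794.
Drum-1 compositions:
  1: x = 0.502, y = 0.827
  2: x = 0.498, y = 0.173
Drum-2 feed = drum-1 liquid: z₂ = (0.5023, 0.4977).
Drum 2:
Let ψ₂ = V/F and solve Σ zᵢ(Kᵢ−1)/(1+ψ₂(Kᵢ−1)) = 0.
Feasibility: ΣzᵢKᵢ = 1.510, Σzᵢ/Kᵢ = 1.150 — both > 1, two phases present.
Binary case is linear: z₁(K₁−1)(1+ψ₂(K₂−1)) + z₂(K₂−1)(1+ψ₂(K₁−1)) = 0
⇒ ψ₂ = [z₁(K₁−1)+z₂(K₂−1)] / [−(K₁−1)(K₂−1)] = 0.5095/0.7054 = 0.722
  1: x = 0.242, y = 0.602
  2: x = 0.758, y = 0.398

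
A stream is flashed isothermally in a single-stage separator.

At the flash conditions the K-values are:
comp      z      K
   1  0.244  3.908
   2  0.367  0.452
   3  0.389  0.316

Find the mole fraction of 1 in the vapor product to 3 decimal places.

y_1 = 0.686

Iterate (Newton) starting at V/F = 0.4:
  V/F = 0.400: g = -0.2959, g' = -0.967 → V/F = 0.094
  V/F = 0.094: g = 0.0609, g' = -1.603 → V/F = 0.132
  V/F = 0.132: g = 0.0035, g' = -1.426 → V/F = 0.134
Converged at V/F = 0.134.
Compositions from xᵢ = zᵢ/(1+V/F(Kᵢ−1)), yᵢ = Kᵢxᵢ:
  1: x = 0.175, y = 0.686
  2: x = 0.396, y = 0.179
  3: x = 0.428, y = 0.135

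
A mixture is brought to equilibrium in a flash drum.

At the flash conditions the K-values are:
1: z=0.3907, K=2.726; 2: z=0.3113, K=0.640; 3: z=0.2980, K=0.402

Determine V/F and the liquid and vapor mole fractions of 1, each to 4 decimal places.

V/F = 0.4532, x_1 = 0.2192, y_1 = 0.5976

Material balance + equilibrium reduce to Σ zᵢ(Kᵢ−1)/(1+V/F(Kᵢ−1)) = 0.
Feasibility: ΣzᵢKᵢ = 1.3841, Σzᵢ/Kᵢ = 1.3710 — both > 1, two phases present.
Newton iteration, V/F⁰ = 0.52:
  V/F = 0.5200: g = -0.04112, g' = -0.6088 → V/F = 0.4525
  V/F = 0.4525: g = 0.00047, g' = -0.6248 → V/F = 0.4532
Converged at V/F = 0.4532.
Compositions from xᵢ = zᵢ/(1+V/F(Kᵢ−1)), yᵢ = Kᵢxᵢ:
  1: x = 0.2192, y = 0.5976
  2: x = 0.3720, y = 0.2381
  3: x = 0.4088, y = 0.1643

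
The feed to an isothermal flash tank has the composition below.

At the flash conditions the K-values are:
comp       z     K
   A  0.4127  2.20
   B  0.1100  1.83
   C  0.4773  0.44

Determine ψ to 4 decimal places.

ψ = 0.5050

Material balance + equilibrium reduce to Σ zᵢ(Kᵢ−1)/(1+ψ(Kᵢ−1)) = 0.
Feasibility: ΣzᵢKᵢ = 1.3193, Σzᵢ/Kᵢ = 1.3325 — both > 1, two phases present.
Iterate (Newton) starting at ψ = 0.5:
  ψ = 0.5000: g = 0.00281, g' = -0.5587 → ψ = 0.5050
Converged at ψ = 0.5050.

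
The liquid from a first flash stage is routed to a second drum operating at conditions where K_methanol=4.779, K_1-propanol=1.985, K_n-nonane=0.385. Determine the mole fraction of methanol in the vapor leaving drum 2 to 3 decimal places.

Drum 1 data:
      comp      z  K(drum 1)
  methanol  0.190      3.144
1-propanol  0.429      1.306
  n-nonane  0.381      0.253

y_methanol (drum 2) = 0.200

Drum 1:
Newton iteration, ψ₁⁰ = 0.5:
  ψ₁ = 0.500: g = -0.1438, g' = -0.775 → ψ₁ = 0.314
  ψ₁ = 0.314: g = -0.0089, g' = -0.708 → ψ₁ = 0.302
Converged at ψ₁ = 0.302.
Drum-1 compositions:
  methanol: x = 0.115, y = 0.363
  1-propanol: x = 0.393, y = 0.513
  n-nonane: x = 0.492, y = 0.124
Drum-2 feed = drum-1 liquid: z₂ = (0.1153, 0.3927, 0.4919).
Drum 2:
Rachford–Rice: g(ψ₂) = Σ zᵢ(Kᵢ−1)/(1+ψ₂(Kᵢ−1)) = 0.
Feasibility: ΣzᵢKᵢ = 1.520, Σzᵢ/Kᵢ = 1.500 — both > 1, two phases present.
Iterate (Newton) starting at ψ₂ = 0.5:
  ψ₂ = 0.500: g = -0.0268, g' = -0.756 → ψ₂ = 0.465
Converged at ψ₂ = 0.465.
  methanol: x = 0.042, y = 0.200
  1-propanol: x = 0.269, y = 0.535
  n-nonane: x = 0.689, y = 0.265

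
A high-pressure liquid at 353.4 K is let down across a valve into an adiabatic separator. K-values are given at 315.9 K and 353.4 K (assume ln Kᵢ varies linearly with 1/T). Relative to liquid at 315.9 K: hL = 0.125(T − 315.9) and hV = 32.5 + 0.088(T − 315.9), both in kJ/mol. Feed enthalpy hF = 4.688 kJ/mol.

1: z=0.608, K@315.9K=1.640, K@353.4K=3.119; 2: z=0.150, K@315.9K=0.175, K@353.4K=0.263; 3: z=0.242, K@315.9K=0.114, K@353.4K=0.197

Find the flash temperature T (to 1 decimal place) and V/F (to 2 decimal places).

Adiabatic flash: solve Rachford–Rice at each trial T, then check hF = ψ·hV(T) + (1−ψ)·hL(T).
  T = 315.9 K: K = (1.640, 0.175, 0.114), RR gives ψ = 0.092, H_out = 2.997 kJ/mol
  T = 353.4 K: K = (3.119, 0.263, 0.197), RR gives ψ = 0.596, H_out = 23.219 kJ/mol
  T = 334.6 K: K = (2.301, 0.217, 0.152), RR gives ψ = 0.437, H_out = 16.228 kJ/mol
  T = 325.2 K: K = (1.950, 0.195, 0.132), RR gives ψ = 0.308, H_out = 11.059 kJ/mol
  T = 320.5 K: K = (1.789, 0.185, 0.123), RR gives ψ = 0.215, H_out = 7.537 kJ/mol
  T = 318.2 K: K = (1.713, 0.180, 0.118), RR gives ψ = 0.159, H_out = 5.439 kJ/mol
Linear interpolation between T = 315.9 (H_out = 2.997) and T = 318.2 (H_out = 5.439) on hF = 4.688 gives T ≈ 317.5 K, at which ψ = 0.14.

T = 317.5 K, V/F = 0.14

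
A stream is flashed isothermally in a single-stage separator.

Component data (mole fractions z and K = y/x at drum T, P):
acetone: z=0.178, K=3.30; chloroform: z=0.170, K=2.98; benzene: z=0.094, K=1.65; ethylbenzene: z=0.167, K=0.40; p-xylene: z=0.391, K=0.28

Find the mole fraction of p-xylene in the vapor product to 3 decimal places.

Let β = V/F and solve Σ zᵢ(Kᵢ−1)/(1+β(Kᵢ−1)) = 0.
Feasibility: ΣzᵢKᵢ = 1.425, Σzᵢ/Kᵢ = 1.982 — both > 1, two phases present.
Iterate (Newton) starting at β = 0.5:
  β = 0.500: g = -0.1773, g' = -1.012 → β = 0.325
  β = 0.325: g = -0.0023, g' = -1.021 → β = 0.323
Converged at β = 0.323.
Compositions from xᵢ = zᵢ/(1+β(Kᵢ−1)), yᵢ = Kᵢxᵢ:
  acetone: x = 0.102, y = 0.337
  chloroform: x = 0.104, y = 0.309
  benzene: x = 0.078, y = 0.128
  ethylbenzene: x = 0.207, y = 0.083
  p-xylene: x = 0.509, y = 0.143

y_p-xylene = 0.143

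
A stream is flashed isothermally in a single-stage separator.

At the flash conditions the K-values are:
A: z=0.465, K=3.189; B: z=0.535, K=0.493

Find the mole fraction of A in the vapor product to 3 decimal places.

y_A = 0.600

Material balance + equilibrium reduce to Σ zᵢ(Kᵢ−1)/(1+β(Kᵢ−1)) = 0.
Feasibility: ΣzᵢKᵢ = 1.747, Σzᵢ/Kᵢ = 1.231 — both > 1, two phases present.
Binary case is linear: z₁(K₁−1)(1+β(K₂−1)) + z₂(K₂−1)(1+β(K₁−1)) = 0
⇒ β = [z₁(K₁−1)+z₂(K₂−1)] / [−(K₁−1)(K₂−1)] = 0.7466/1.1098 = 0.673
Compositions from xᵢ = zᵢ/(1+β(Kᵢ−1)), yᵢ = Kᵢxᵢ:
  A: x = 0.188, y = 0.600
  B: x = 0.812, y = 0.400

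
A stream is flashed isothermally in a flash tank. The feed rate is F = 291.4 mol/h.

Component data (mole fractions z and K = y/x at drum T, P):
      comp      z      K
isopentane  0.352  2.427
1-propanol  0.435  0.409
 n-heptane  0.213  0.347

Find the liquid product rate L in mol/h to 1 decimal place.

Newton–Raphson from ψ = 0.57:
  ψ = 0.570: g = -0.3322, g' = -0.794 → ψ = 0.152
  ψ = 0.152: g = -0.0237, g' = -0.780 → ψ = 0.121
  ψ = 0.121: g = 0.0004, g' = -0.804 → ψ = 0.122
Converged at ψ = 0.122.
Then V = ψ·F = 0.1215·291.4 = 35.4 mol/h and L = F − V = 256.0 mol/h.

L = 256.0 mol/h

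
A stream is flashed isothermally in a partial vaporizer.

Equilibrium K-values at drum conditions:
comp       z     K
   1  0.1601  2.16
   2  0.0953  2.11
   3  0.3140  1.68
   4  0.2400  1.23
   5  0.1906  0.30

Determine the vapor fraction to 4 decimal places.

ψ = 0.8500

Newton–Raphson from ψ = 0.5:
  ψ = 0.5000: g = 0.18916, g' = -0.4470 → ψ = 0.9232
  ψ = 0.9232: g = -0.05851, g' = -0.8886 → ψ = 0.8573
  ψ = 0.8573: g = -0.00536, g' = -0.7359 → ψ = 0.8501
  ψ = 0.8501: g = -0.00005, g' = -0.7224 → ψ = 0.8500
Converged at ψ = 0.8500.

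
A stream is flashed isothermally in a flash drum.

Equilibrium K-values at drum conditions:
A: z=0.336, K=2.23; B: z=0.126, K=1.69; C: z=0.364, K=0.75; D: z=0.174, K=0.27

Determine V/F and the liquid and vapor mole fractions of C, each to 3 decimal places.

V/F = 0.534, x_C = 0.420, y_C = 0.315

Rachford–Rice: g(V/F) = Σ zᵢ(Kᵢ−1)/(1+V/F(Kᵢ−1)) = 0.
Feasibility: ΣzᵢKᵢ = 1.282, Σzᵢ/Kᵢ = 1.355 — both > 1, two phases present.
Newton–Raphson from V/F = 0.5:
  V/F = 0.500: g = 0.0165, g' = -0.488 → V/F = 0.534
Converged at V/F = 0.534.
Compositions from xᵢ = zᵢ/(1+V/F(Kᵢ−1)), yᵢ = Kᵢxᵢ:
  A: x = 0.203, y = 0.452
  B: x = 0.092, y = 0.156
  C: x = 0.420, y = 0.315
  D: x = 0.285, y = 0.077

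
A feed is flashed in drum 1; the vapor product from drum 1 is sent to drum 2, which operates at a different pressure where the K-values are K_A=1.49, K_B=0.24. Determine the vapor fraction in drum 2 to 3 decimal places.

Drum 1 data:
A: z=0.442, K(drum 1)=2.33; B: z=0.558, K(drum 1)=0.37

V/F (drum 2) = 0.473

Drum 1:
Binary case is linear: z₁(K₁−1)(1+ψ₁(K₂−1)) + z₂(K₂−1)(1+ψ₁(K₁−1)) = 0
⇒ ψ₁ = [z₁(K₁−1)+z₂(K₂−1)] / [−(K₁−1)(K₂−1)] = 0.2363/0.8379 = 0.282
Drum-1 compositions:
  A: x = 0.321, y = 0.749
  B: x = 0.679, y = 0.251
Drum-2 feed = drum-1 vapor: z₂ = (0.7489, 0.2511).
Drum 2:
Rachford–Rice: g(ψ₂) = Σ zᵢ(Kᵢ−1)/(1+ψ₂(Kᵢ−1)) = 0.
Check two-phase: ΣzᵢKᵢ = 1.176 > 1 and Σzᵢ/Kᵢ = 1.549 > 1, so g(0) = 0.176 > 0 and g(1) = -0.549 < 0.
Newton–Raphson from ψ₂ = 0.5:
  ψ₂ = 0.500: g = -0.0130, g' = -0.493 → ψ₂ = 0.474
  ψ₂ = 0.474: g = -0.0003, g' = -0.472 → ψ₂ = 0.473
Converged at ψ₂ = 0.473.
  A: x = 0.608, y = 0.906
  B: x = 0.392, y = 0.094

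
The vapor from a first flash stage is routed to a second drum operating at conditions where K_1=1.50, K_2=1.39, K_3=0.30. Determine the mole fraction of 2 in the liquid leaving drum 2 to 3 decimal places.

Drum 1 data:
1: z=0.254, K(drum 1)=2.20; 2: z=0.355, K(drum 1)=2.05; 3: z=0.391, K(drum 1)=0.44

x_2 (drum 2) = 0.363

Drum 1:
Rachford–Rice: g(ψ₁) = Σ zᵢ(Kᵢ−1)/(1+ψ₁(Kᵢ−1)) = 0.
Check two-phase: ΣzᵢKᵢ = 1.459 > 1 and Σzᵢ/Kᵢ = 1.177 > 1, so g(0) = 0.459 > 0 and g(1) = -0.177 < 0.
Newton–Raphson from ψ₁ = 0.39:
  ψ₁ = 0.390: g = 0.1919, g' = -0.567 → ψ₁ = 0.728
  ψ₁ = 0.728: g = 0.0041, g' = -0.580 → ψ₁ = 0.735
Converged at ψ₁ = 0.735.
Drum-1 compositions:
  1: x = 0.135, y = 0.297
  2: x = 0.200, y = 0.411
  3: x = 0.665, y = 0.292
Drum-2 feed = drum-1 vapor: z₂ = (0.2968, 0.4107, 0.2925).
Drum 2:
Material balance + equilibrium reduce to Σ zᵢ(Kᵢ−1)/(1+ψ₂(Kᵢ−1)) = 0.
g(0) = ΣzᵢKᵢ − 1 = 0.104 and g(1) = 1 − Σzᵢ/Kᵢ = -0.468, so a root lies in (0, 1).
Newton–Raphson from ψ₂ = 0.32:
  ψ₂ = 0.320: g = 0.0065, g' = -0.343 → ψ₂ = 0.339
Converged at ψ₂ = 0.339.
  1: x = 0.254, y = 0.381
  2: x = 0.363, y = 0.504
  3: x = 0.383, y = 0.115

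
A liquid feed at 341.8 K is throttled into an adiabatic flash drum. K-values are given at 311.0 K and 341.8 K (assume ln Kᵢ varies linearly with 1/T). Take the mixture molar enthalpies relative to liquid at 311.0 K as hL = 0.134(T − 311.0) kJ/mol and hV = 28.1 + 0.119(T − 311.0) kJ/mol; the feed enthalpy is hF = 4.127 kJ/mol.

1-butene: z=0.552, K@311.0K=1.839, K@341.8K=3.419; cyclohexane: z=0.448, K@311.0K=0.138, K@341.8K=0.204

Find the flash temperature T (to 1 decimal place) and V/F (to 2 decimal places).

Adiabatic flash: solve Rachford–Rice at each trial T, then check hF = ψ·hV(T) + (1−ψ)·hL(T).
  T = 311.0 K: K = (1.839, 0.138), RR gives ψ = 0.106, H_out = 2.990 kJ/mol
  T = 341.8 K: K = (3.419, 0.204), RR gives ψ = 0.508, H_out = 18.175 kJ/mol
  T = 326.4 K: K = (2.544, 0.169), RR gives ψ = 0.374, H_out = 12.499 kJ/mol
  T = 318.7 K: K = (2.172, 0.153), RR gives ψ = 0.270, H_out = 8.575 kJ/mol
  T = 314.9 K: K = (2.003, 0.146), RR gives ψ = 0.199, H_out = 6.110 kJ/mol
  T = 312.9 K: K = (1.917, 0.142), RR gives ψ = 0.155, H_out = 4.601 kJ/mol
Linear interpolation between T = 311.0 (H_out = 2.990) and T = 312.9 (H_out = 4.601) on hF = 4.127 gives T ≈ 312.3 K, at which ψ = 0.14.

T = 312.3 K, V/F = 0.14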